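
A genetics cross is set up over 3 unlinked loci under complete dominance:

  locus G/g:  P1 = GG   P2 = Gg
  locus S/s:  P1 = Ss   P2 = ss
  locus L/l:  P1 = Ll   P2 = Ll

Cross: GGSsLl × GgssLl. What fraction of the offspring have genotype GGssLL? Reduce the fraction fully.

GGSsLl gametes: GSL×2, GSl×2, GsL×2, Gsl×2
GgssLl gametes: GsL×2, Gsl×2, gsL×2, gsl×2
GGSsLl×GgssLl grid (8·8=64): GGSsLL=4 GGSsLl=8 GGSsll=4 GGssLL=4 GGssLl=8 GGssll=4 GgSsLL=4 GgSsLl=8 GgSsll=4 GgssLL=4 GgssLl=8 Ggssll=4
GGssLL hits 4/64; gcd=4; 4÷4/64÷4 = 1/16

P(GGssLL) = 1/16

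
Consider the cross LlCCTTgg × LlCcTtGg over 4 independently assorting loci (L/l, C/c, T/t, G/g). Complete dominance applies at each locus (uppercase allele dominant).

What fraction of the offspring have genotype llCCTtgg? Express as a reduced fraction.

P(llCCTtgg) = 1/32

LlCCTTgg gametes: LCTg×8, lCTg×8
LlCcTtGg gametes: LCTG×1, LCTg×1, LCtG×1, LCtg×1, LcTG×1, LcTg×1, LctG×1, Lctg×1, lCTG×1, lCTg×1, lCtG×1, lCtg×1, lcTG×1, lcTg×1, lctG×1, lctg×1
LlCCTTgg×LlCcTtGg grid (16·16=256): LLCCTTGg=8 LLCCTTgg=8 LLCCTtGg=8 LLCCTtgg=8 LLCcTTGg=8 LLCcTTgg=8 LLCcTtGg=8 LLCcTtgg=8 LlCCTTGg=16 LlCCTTgg=16 LlCCTtGg=16 LlCCTtgg=16 LlCcTTGg=16 LlCcTTgg=16 LlCcTtGg=16 LlCcTtgg=16 llCCTTGg=8 llCCTTgg=8 llCCTtGg=8 llCCTtgg=8 llCcTTGg=8 llCcTTgg=8 llCcTtGg=8 llCcTtgg=8
llCCTtgg hits 8/256; gcd=8; 8÷8/256÷8 = 1/32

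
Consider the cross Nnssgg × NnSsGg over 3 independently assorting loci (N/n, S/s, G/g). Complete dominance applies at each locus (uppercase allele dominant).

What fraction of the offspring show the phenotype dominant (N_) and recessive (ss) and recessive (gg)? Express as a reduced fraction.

Nnssgg gametes: Nsg×4, nsg×4
NnSsGg gametes: NSG×1, NSg×1, NsG×1, Nsg×1, nSG×1, nSg×1, nsG×1, nsg×1
Nnssgg×NnSsGg grid (8·8=64): NNSsGg=4 NNSsgg=4 NNssGg=4 NNssgg=4 NnSsGg=8 NnSsgg=8 NnssGg=8 Nnssgg=8 nnSsGg=4 nnSsgg=4 nnssGg=4 nnssgg=4
N_ ss gg hits 12/64; gcd=4; 12÷4/64÷4 = 3/16

P(N_ ss gg) = 3/16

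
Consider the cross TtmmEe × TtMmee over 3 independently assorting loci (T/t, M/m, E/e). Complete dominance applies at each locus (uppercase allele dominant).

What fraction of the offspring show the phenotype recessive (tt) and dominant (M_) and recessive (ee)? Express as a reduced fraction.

P(tt M_ ee) = 1/16

TtmmEe gametes: TmE×2, Tme×2, tmE×2, tme×2
TtMmee gametes: TMe×2, Tme×2, tMe×2, tme×2
TtmmEe×TtMmee grid (8·8=64): TTMmEe=4 TTMmee=4 TTmmEe=4 TTmmee=4 TtMmEe=8 TtMmee=8 TtmmEe=8 Ttmmee=8 ttMmEe=4 ttMmee=4 ttmmEe=4 ttmmee=4
tt M_ ee hits 4/64; gcd=4; 4÷4/64÷4 = 1/16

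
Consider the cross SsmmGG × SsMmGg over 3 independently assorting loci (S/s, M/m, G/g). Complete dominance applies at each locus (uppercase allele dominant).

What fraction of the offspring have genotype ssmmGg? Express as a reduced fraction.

P(ssmmGg) = 1/16

SsmmGG gametes: SmG×4, smG×4
SsMmGg gametes: SMG×1, SMg×1, SmG×1, Smg×1, sMG×1, sMg×1, smG×1, smg×1
SsmmGG×SsMmGg grid (8·8=64): SSMmGG=4 SSMmGg=4 SSmmGG=4 SSmmGg=4 SsMmGG=8 SsMmGg=8 SsmmGG=8 SsmmGg=8 ssMmGG=4 ssMmGg=4 ssmmGG=4 ssmmGg=4
ssmmGg hits 4/64; gcd=4; 4÷4/64÷4 = 1/16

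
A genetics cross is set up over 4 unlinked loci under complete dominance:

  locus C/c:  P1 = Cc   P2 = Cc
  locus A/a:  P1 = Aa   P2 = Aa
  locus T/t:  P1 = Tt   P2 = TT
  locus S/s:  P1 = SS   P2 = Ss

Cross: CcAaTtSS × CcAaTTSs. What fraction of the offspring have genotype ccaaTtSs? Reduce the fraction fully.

P(ccaaTtSs) = 1/64

CcAaTtSS gametes: CATS×2, CAtS×2, CaTS×2, CatS×2, cATS×2, cAtS×2, caTS×2, catS×2
CcAaTTSs gametes: CATS×2, CATs×2, CaTS×2, CaTs×2, cATS×2, cATs×2, caTS×2, caTs×2
CcAaTtSS×CcAaTTSs grid (16·16=256): CCAATTSS=4 CCAATTSs=4 CCAATtSS=4 CCAATtSs=4 CCAaTTSS=8 CCAaTTSs=8 CCAaTtSS=8 CCAaTtSs=8 CCaaTTSS=4 CCaaTTSs=4 CCaaTtSS=4 CCaaTtSs=4 CcAATTSS=8 CcAATTSs=8 CcAATtSS=8 CcAATtSs=8 CcAaTTSS=16 CcAaTTSs=16 CcAaTtSS=16 CcAaTtSs=16 CcaaTTSS=8 CcaaTTSs=8 CcaaTtSS=8 CcaaTtSs=8 ccAATTSS=4 ccAATTSs=4 ccAATtSS=4 ccAATtSs=4 ccAaTTSS=8 ccAaTTSs=8 ccAaTtSS=8 ccAaTtSs=8 ccaaTTSS=4 ccaaTTSs=4 ccaaTtSS=4 ccaaTtSs=4
ccaaTtSs hits 4/256; gcd=4; 4÷4/256÷4 = 1/64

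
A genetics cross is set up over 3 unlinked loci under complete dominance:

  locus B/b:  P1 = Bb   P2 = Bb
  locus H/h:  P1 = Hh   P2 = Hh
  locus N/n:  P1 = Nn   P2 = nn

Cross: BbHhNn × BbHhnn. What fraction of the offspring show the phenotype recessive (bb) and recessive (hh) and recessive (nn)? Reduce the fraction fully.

P(bb hh nn) = 1/32

BbHhNn gametes: BHN×1, BHn×1, BhN×1, Bhn×1, bHN×1, bHn×1, bhN×1, bhn×1
BbHhnn gametes: BHn×2, Bhn×2, bHn×2, bhn×2
BbHhNn×BbHhnn grid (8·8=64): BBHHNn=2 BBHHnn=2 BBHhNn=4 BBHhnn=4 BBhhNn=2 BBhhnn=2 BbHHNn=4 BbHHnn=4 BbHhNn=8 BbHhnn=8 BbhhNn=4 Bbhhnn=4 bbHHNn=2 bbHHnn=2 bbHhNn=4 bbHhnn=4 bbhhNn=2 bbhhnn=2
bb hh nn hits 2/64; gcd=2; 2÷2/64÷2 = 1/32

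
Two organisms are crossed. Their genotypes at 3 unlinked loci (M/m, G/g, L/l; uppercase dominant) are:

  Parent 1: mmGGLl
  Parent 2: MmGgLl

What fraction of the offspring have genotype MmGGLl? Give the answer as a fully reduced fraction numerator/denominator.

P(MmGGLl) = 1/8

mmGGLl gametes: mGL×4, mGl×4
MmGgLl gametes: MGL×1, MGl×1, MgL×1, Mgl×1, mGL×1, mGl×1, mgL×1, mgl×1
mmGGLl×MmGgLl grid (8·8=64): MmGGLL=4 MmGGLl=8 MmGGll=4 MmGgLL=4 MmGgLl=8 MmGgll=4 mmGGLL=4 mmGGLl=8 mmGGll=4 mmGgLL=4 mmGgLl=8 mmGgll=4
MmGGLl hits 8/64; gcd=8; 8÷8/64÷8 = 1/8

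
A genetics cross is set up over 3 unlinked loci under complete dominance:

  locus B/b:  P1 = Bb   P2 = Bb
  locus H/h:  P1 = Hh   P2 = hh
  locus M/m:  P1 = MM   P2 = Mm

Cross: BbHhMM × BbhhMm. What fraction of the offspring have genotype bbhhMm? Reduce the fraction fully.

BbHhMM gametes: BHM×2, BhM×2, bHM×2, bhM×2
BbhhMm gametes: BhM×2, Bhm×2, bhM×2, bhm×2
BbHhMM×BbhhMm grid (8·8=64): BBHhMM=4 BBHhMm=4 BBhhMM=4 BBhhMm=4 BbHhMM=8 BbHhMm=8 BbhhMM=8 BbhhMm=8 bbHhMM=4 bbHhMm=4 bbhhMM=4 bbhhMm=4
bbhhMm hits 4/64; gcd=4; 4÷4/64÷4 = 1/16

P(bbhhMm) = 1/16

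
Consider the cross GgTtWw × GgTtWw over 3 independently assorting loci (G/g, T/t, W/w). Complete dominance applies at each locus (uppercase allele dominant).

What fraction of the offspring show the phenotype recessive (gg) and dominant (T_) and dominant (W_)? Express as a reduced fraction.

P(gg T_ W_) = 9/64

GgTtWw gametes: GTW×1, GTw×1, GtW×1, Gtw×1, gTW×1, gTw×1, gtW×1, gtw×1
GgTtWw gametes: GTW×1, GTw×1, GtW×1, Gtw×1, gTW×1, gTw×1, gtW×1, gtw×1
GgTtWw×GgTtWw grid (8·8=64): GGTTWW=1 GGTTWw=2 GGTTww=1 GGTtWW=2 GGTtWw=4 GGTtww=2 GGttWW=1 GGttWw=2 GGttww=1 GgTTWW=2 GgTTWw=4 GgTTww=2 GgTtWW=4 GgTtWw=8 GgTtww=4 GgttWW=2 GgttWw=4 Ggttww=2 ggTTWW=1 ggTTWw=2 ggTTww=1 ggTtWW=2 ggTtWw=4 ggTtww=2 ggttWW=1 ggttWw=2 ggttww=1
gg T_ W_ hits 9/64; gcd=1; 9÷1/64÷1 = 9/64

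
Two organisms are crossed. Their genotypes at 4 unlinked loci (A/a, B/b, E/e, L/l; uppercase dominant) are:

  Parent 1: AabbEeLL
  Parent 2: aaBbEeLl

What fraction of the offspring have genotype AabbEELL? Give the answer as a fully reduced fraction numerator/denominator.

P(AabbEELL) = 1/32

AabbEeLL gametes: AbEL×4, AbeL×4, abEL×4, abeL×4
aaBbEeLl gametes: aBEL×2, aBEl×2, aBeL×2, aBel×2, abEL×2, abEl×2, abeL×2, abel×2
AabbEeLL×aaBbEeLl grid (16·16=256): AaBbEELL=8 AaBbEELl=8 AaBbEeLL=16 AaBbEeLl=16 AaBbeeLL=8 AaBbeeLl=8 AabbEELL=8 AabbEELl=8 AabbEeLL=16 AabbEeLl=16 AabbeeLL=8 AabbeeLl=8 aaBbEELL=8 aaBbEELl=8 aaBbEeLL=16 aaBbEeLl=16 aaBbeeLL=8 aaBbeeLl=8 aabbEELL=8 aabbEELl=8 aabbEeLL=16 aabbEeLl=16 aabbeeLL=8 aabbeeLl=8
AabbEELL hits 8/256; gcd=8; 8÷8/256÷8 = 1/32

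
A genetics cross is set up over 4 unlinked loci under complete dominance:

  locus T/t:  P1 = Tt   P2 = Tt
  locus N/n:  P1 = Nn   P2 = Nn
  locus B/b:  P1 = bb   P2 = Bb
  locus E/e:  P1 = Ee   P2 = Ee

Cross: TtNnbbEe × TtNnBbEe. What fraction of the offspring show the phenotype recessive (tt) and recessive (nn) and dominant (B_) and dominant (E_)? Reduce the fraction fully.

TtNnbbEe gametes: TNbE×2, TNbe×2, TnbE×2, Tnbe×2, tNbE×2, tNbe×2, tnbE×2, tnbe×2
TtNnBbEe gametes: TNBE×1, TNBe×1, TNbE×1, TNbe×1, TnBE×1, TnBe×1, TnbE×1, Tnbe×1, tNBE×1, tNBe×1, tNbE×1, tNbe×1, tnBE×1, tnBe×1, tnbE×1, tnbe×1
TtNnbbEe×TtNnBbEe grid (16·16=256): TTNNBbEE=2 TTNNBbEe=4 TTNNBbee=2 TTNNbbEE=2 TTNNbbEe=4 TTNNbbee=2 TTNnBbEE=4 TTNnBbEe=8 TTNnBbee=4 TTNnbbEE=4 TTNnbbEe=8 TTNnbbee=4 TTnnBbEE=2 TTnnBbEe=4 TTnnBbee=2 TTnnbbEE=2 TTnnbbEe=4 TTnnbbee=2 TtNNBbEE=4 TtNNBbEe=8 TtNNBbee=4 TtNNbbEE=4 TtNNbbEe=8 TtNNbbee=4 TtNnBbEE=8 TtNnBbEe=16 TtNnBbee=8 TtNnbbEE=8 TtNnbbEe=16 TtNnbbee=8 TtnnBbEE=4 TtnnBbEe=8 TtnnBbee=4 TtnnbbEE=4 TtnnbbEe=8 Ttnnbbee=4 ttNNBbEE=2 ttNNBbEe=4 ttNNBbee=2 ttNNbbEE=2 ttNNbbEe=4 ttNNbbee=2 ttNnBbEE=4 ttNnBbEe=8 ttNnBbee=4 ttNnbbEE=4 ttNnbbEe=8 ttNnbbee=4 ttnnBbEE=2 ttnnBbEe=4 ttnnBbee=2 ttnnbbEE=2 ttnnbbEe=4 ttnnbbee=2
tt nn B_ E_ hits 6/256; gcd=2; 6÷2/256÷2 = 3/128

P(tt nn B_ E_) = 3/128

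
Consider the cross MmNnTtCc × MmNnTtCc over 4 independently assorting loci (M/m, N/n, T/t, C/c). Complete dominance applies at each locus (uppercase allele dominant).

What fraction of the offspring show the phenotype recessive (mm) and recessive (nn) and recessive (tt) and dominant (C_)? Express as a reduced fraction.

P(mm nn tt C_) = 3/256

MmNnTtCc gametes: MNTC×1, MNTc×1, MNtC×1, MNtc×1, MnTC×1, MnTc×1, MntC×1, Mntc×1, mNTC×1, mNTc×1, mNtC×1, mNtc×1, mnTC×1, mnTc×1, mntC×1, mntc×1
MmNnTtCc gametes: MNTC×1, MNTc×1, MNtC×1, MNtc×1, MnTC×1, MnTc×1, MntC×1, Mntc×1, mNTC×1, mNTc×1, mNtC×1, mNtc×1, mnTC×1, mnTc×1, mntC×1, mntc×1
MmNnTtCc×MmNnTtCc grid (16·16=256): MMNNTTCC=1 MMNNTTCc=2 MMNNTTcc=1 MMNNTtCC=2 MMNNTtCc=4 MMNNTtcc=2 MMNNttCC=1 MMNNttCc=2 MMNNttcc=1 MMNnTTCC=2 MMNnTTCc=4 MMNnTTcc=2 MMNnTtCC=4 MMNnTtCc=8 MMNnTtcc=4 MMNnttCC=2 MMNnttCc=4 MMNnttcc=2 MMnnTTCC=1 MMnnTTCc=2 MMnnTTcc=1 MMnnTtCC=2 MMnnTtCc=4 MMnnTtcc=2 MMnnttCC=1 MMnnttCc=2 MMnnttcc=1 MmNNTTCC=2 MmNNTTCc=4 MmNNTTcc=2 MmNNTtCC=4 MmNNTtCc=8 MmNNTtcc=4 MmNNttCC=2 MmNNttCc=4 MmNNttcc=2 MmNnTTCC=4 MmNnTTCc=8 MmNnTTcc=4 MmNnTtCC=8 MmNnTtCc=16 MmNnTtcc=8 MmNnttCC=4 MmNnttCc=8 MmNnttcc=4 MmnnTTCC=2 MmnnTTCc=4 MmnnTTcc=2 MmnnTtCC=4 MmnnTtCc=8 MmnnTtcc=4 MmnnttCC=2 MmnnttCc=4 Mmnnttcc=2 mmNNTTCC=1 mmNNTTCc=2 mmNNTTcc=1 mmNNTtCC=2 mmNNTtCc=4 mmNNTtcc=2 mmNNttCC=1 mmNNttCc=2 mmNNttcc=1 mmNnTTCC=2 mmNnTTCc=4 mmNnTTcc=2 mmNnTtCC=4 mmNnTtCc=8 mmNnTtcc=4 mmNnttCC=2 mmNnttCc=4 mmNnttcc=2 mmnnTTCC=1 mmnnTTCc=2 mmnnTTcc=1 mmnnTtCC=2 mmnnTtCc=4 mmnnTtcc=2 mmnnttCC=1 mmnnttCc=2 mmnnttcc=1
mm nn tt C_ hits 3/256; gcd=1; 3÷1/256÷1 = 3/256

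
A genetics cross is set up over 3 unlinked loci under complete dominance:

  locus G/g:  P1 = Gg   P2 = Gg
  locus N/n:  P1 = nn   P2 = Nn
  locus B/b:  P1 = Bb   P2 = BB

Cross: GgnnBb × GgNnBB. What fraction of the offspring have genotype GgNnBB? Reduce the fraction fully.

GgnnBb gametes: GnB×2, Gnb×2, gnB×2, gnb×2
GgNnBB gametes: GNB×2, GnB×2, gNB×2, gnB×2
GgnnBb×GgNnBB grid (8·8=64): GGNnBB=4 GGNnBb=4 GGnnBB=4 GGnnBb=4 GgNnBB=8 GgNnBb=8 GgnnBB=8 GgnnBb=8 ggNnBB=4 ggNnBb=4 ggnnBB=4 ggnnBb=4
GgNnBB hits 8/64; gcd=8; 8÷8/64÷8 = 1/8

P(GgNnBB) = 1/8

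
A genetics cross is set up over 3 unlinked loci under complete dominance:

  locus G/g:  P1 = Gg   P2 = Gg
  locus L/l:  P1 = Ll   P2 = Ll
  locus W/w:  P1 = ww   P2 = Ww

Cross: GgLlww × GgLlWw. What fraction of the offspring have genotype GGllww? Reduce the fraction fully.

GgLlww gametes: GLw×2, Glw×2, gLw×2, glw×2
GgLlWw gametes: GLW×1, GLw×1, GlW×1, Glw×1, gLW×1, gLw×1, glW×1, glw×1
GgLlww×GgLlWw grid (8·8=64): GGLLWw=2 GGLLww=2 GGLlWw=4 GGLlww=4 GGllWw=2 GGllww=2 GgLLWw=4 GgLLww=4 GgLlWw=8 GgLlww=8 GgllWw=4 Ggllww=4 ggLLWw=2 ggLLww=2 ggLlWw=4 ggLlww=4 ggllWw=2 ggllww=2
GGllww hits 2/64; gcd=2; 2÷2/64÷2 = 1/32

P(GGllww) = 1/32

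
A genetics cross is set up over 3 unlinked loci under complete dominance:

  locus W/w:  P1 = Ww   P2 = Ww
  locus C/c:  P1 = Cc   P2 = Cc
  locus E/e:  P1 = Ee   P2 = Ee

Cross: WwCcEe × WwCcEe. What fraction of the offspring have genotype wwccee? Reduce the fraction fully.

WwCcEe gametes: WCE×1, WCe×1, WcE×1, Wce×1, wCE×1, wCe×1, wcE×1, wce×1
WwCcEe gametes: WCE×1, WCe×1, WcE×1, Wce×1, wCE×1, wCe×1, wcE×1, wce×1
WwCcEe×WwCcEe grid (8·8=64): WWCCEE=1 WWCCEe=2 WWCCee=1 WWCcEE=2 WWCcEe=4 WWCcee=2 WWccEE=1 WWccEe=2 WWccee=1 WwCCEE=2 WwCCEe=4 WwCCee=2 WwCcEE=4 WwCcEe=8 WwCcee=4 WwccEE=2 WwccEe=4 Wwccee=2 wwCCEE=1 wwCCEe=2 wwCCee=1 wwCcEE=2 wwCcEe=4 wwCcee=2 wwccEE=1 wwccEe=2 wwccee=1
wwccee hits 1/64; gcd=1; 1÷1/64÷1 = 1/64

P(wwccee) = 1/64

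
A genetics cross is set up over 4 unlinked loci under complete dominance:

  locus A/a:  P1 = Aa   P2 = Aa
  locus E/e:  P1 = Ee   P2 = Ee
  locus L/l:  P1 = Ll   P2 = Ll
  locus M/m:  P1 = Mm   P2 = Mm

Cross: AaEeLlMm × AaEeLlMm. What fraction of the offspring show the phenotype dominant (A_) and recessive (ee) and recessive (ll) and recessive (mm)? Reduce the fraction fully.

P(A_ ee ll mm) = 3/256

AaEeLlMm gametes: AELM×1, AELm×1, AElM×1, AElm×1, AeLM×1, AeLm×1, AelM×1, Aelm×1, aELM×1, aELm×1, aElM×1, aElm×1, aeLM×1, aeLm×1, aelM×1, aelm×1
AaEeLlMm gametes: AELM×1, AELm×1, AElM×1, AElm×1, AeLM×1, AeLm×1, AelM×1, Aelm×1, aELM×1, aELm×1, aElM×1, aElm×1, aeLM×1, aeLm×1, aelM×1, aelm×1
AaEeLlMm×AaEeLlMm grid (16·16=256): AAEELLMM=1 AAEELLMm=2 AAEELLmm=1 AAEELlMM=2 AAEELlMm=4 AAEELlmm=2 AAEEllMM=1 AAEEllMm=2 AAEEllmm=1 AAEeLLMM=2 AAEeLLMm=4 AAEeLLmm=2 AAEeLlMM=4 AAEeLlMm=8 AAEeLlmm=4 AAEellMM=2 AAEellMm=4 AAEellmm=2 AAeeLLMM=1 AAeeLLMm=2 AAeeLLmm=1 AAeeLlMM=2 AAeeLlMm=4 AAeeLlmm=2 AAeellMM=1 AAeellMm=2 AAeellmm=1 AaEELLMM=2 AaEELLMm=4 AaEELLmm=2 AaEELlMM=4 AaEELlMm=8 AaEELlmm=4 AaEEllMM=2 AaEEllMm=4 AaEEllmm=2 AaEeLLMM=4 AaEeLLMm=8 AaEeLLmm=4 AaEeLlMM=8 AaEeLlMm=16 AaEeLlmm=8 AaEellMM=4 AaEellMm=8 AaEellmm=4 AaeeLLMM=2 AaeeLLMm=4 AaeeLLmm=2 AaeeLlMM=4 AaeeLlMm=8 AaeeLlmm=4 AaeellMM=2 AaeellMm=4 Aaeellmm=2 aaEELLMM=1 aaEELLMm=2 aaEELLmm=1 aaEELlMM=2 aaEELlMm=4 aaEELlmm=2 aaEEllMM=1 aaEEllMm=2 aaEEllmm=1 aaEeLLMM=2 aaEeLLMm=4 aaEeLLmm=2 aaEeLlMM=4 aaEeLlMm=8 aaEeLlmm=4 aaEellMM=2 aaEellMm=4 aaEellmm=2 aaeeLLMM=1 aaeeLLMm=2 aaeeLLmm=1 aaeeLlMM=2 aaeeLlMm=4 aaeeLlmm=2 aaeellMM=1 aaeellMm=2 aaeellmm=1
A_ ee ll mm hits 3/256; gcd=1; 3÷1/256÷1 = 3/256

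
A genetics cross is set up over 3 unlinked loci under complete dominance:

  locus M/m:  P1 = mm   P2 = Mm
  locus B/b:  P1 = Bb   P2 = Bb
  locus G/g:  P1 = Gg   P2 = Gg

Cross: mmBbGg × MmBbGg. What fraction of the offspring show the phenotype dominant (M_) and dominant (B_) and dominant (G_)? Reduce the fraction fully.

P(M_ B_ G_) = 9/32

mmBbGg gametes: mBG×2, mBg×2, mbG×2, mbg×2
MmBbGg gametes: MBG×1, MBg×1, MbG×1, Mbg×1, mBG×1, mBg×1, mbG×1, mbg×1
mmBbGg×MmBbGg grid (8·8=64): MmBBGG=2 MmBBGg=4 MmBBgg=2 MmBbGG=4 MmBbGg=8 MmBbgg=4 MmbbGG=2 MmbbGg=4 Mmbbgg=2 mmBBGG=2 mmBBGg=4 mmBBgg=2 mmBbGG=4 mmBbGg=8 mmBbgg=4 mmbbGG=2 mmbbGg=4 mmbbgg=2
M_ B_ G_ hits 18/64; gcd=2; 18÷2/64÷2 = 9/32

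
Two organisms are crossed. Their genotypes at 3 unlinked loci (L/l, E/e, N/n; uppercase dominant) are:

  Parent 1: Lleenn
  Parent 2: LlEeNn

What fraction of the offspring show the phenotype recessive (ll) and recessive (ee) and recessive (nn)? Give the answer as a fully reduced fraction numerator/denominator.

P(ll ee nn) = 1/16

Lleenn gametes: Len×4, len×4
LlEeNn gametes: LEN×1, LEn×1, LeN×1, Len×1, lEN×1, lEn×1, leN×1, len×1
Lleenn×LlEeNn grid (8·8=64): LLEeNn=4 LLEenn=4 LLeeNn=4 LLeenn=4 LlEeNn=8 LlEenn=8 LleeNn=8 Lleenn=8 llEeNn=4 llEenn=4 lleeNn=4 lleenn=4
ll ee nn hits 4/64; gcd=4; 4÷4/64÷4 = 1/16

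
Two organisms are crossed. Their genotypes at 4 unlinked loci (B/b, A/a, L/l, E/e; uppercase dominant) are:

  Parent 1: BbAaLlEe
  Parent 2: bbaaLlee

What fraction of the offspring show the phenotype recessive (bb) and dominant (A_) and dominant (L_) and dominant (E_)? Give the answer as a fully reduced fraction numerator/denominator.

BbAaLlEe gametes: BALE×1, BALe×1, BAlE×1, BAle×1, BaLE×1, BaLe×1, BalE×1, Bale×1, bALE×1, bALe×1, bAlE×1, bAle×1, baLE×1, baLe×1, balE×1, bale×1
bbaaLlee gametes: baLe×8, bale×8
BbAaLlEe×bbaaLlee grid (16·16=256): BbAaLLEe=8 BbAaLLee=8 BbAaLlEe=16 BbAaLlee=16 BbAallEe=8 BbAallee=8 BbaaLLEe=8 BbaaLLee=8 BbaaLlEe=16 BbaaLlee=16 BbaallEe=8 Bbaallee=8 bbAaLLEe=8 bbAaLLee=8 bbAaLlEe=16 bbAaLlee=16 bbAallEe=8 bbAallee=8 bbaaLLEe=8 bbaaLLee=8 bbaaLlEe=16 bbaaLlee=16 bbaallEe=8 bbaallee=8
bb A_ L_ E_ hits 24/256; gcd=8; 24÷8/256÷8 = 3/32

P(bb A_ L_ E_) = 3/32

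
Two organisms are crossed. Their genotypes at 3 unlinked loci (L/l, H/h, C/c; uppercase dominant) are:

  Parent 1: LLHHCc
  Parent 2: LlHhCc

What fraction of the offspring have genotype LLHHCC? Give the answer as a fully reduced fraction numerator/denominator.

P(LLHHCC) = 1/16

LLHHCc gametes: LHC×4, LHc×4
LlHhCc gametes: LHC×1, LHc×1, LhC×1, Lhc×1, lHC×1, lHc×1, lhC×1, lhc×1
LLHHCc×LlHhCc grid (8·8=64): LLHHCC=4 LLHHCc=8 LLHHcc=4 LLHhCC=4 LLHhCc=8 LLHhcc=4 LlHHCC=4 LlHHCc=8 LlHHcc=4 LlHhCC=4 LlHhCc=8 LlHhcc=4
LLHHCC hits 4/64; gcd=4; 4÷4/64÷4 = 1/16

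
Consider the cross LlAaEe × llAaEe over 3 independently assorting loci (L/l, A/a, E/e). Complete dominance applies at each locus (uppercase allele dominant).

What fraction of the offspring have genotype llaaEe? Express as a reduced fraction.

LlAaEe gametes: LAE×1, LAe×1, LaE×1, Lae×1, lAE×1, lAe×1, laE×1, lae×1
llAaEe gametes: lAE×2, lAe×2, laE×2, lae×2
LlAaEe×llAaEe grid (8·8=64): LlAAEE=2 LlAAEe=4 LlAAee=2 LlAaEE=4 LlAaEe=8 LlAaee=4 LlaaEE=2 LlaaEe=4 Llaaee=2 llAAEE=2 llAAEe=4 llAAee=2 llAaEE=4 llAaEe=8 llAaee=4 llaaEE=2 llaaEe=4 llaaee=2
llaaEe hits 4/64; gcd=4; 4÷4/64÷4 = 1/16

P(llaaEe) = 1/16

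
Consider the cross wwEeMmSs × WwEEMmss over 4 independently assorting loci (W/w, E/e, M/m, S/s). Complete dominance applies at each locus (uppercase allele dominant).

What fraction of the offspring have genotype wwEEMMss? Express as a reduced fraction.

wwEeMmSs gametes: wEMS×2, wEMs×2, wEmS×2, wEms×2, weMS×2, weMs×2, wemS×2, wems×2
WwEEMmss gametes: WEMs×4, WEms×4, wEMs×4, wEms×4
wwEeMmSs×WwEEMmss grid (16·16=256): WwEEMMSs=8 WwEEMMss=8 WwEEMmSs=16 WwEEMmss=16 WwEEmmSs=8 WwEEmmss=8 WwEeMMSs=8 WwEeMMss=8 WwEeMmSs=16 WwEeMmss=16 WwEemmSs=8 WwEemmss=8 wwEEMMSs=8 wwEEMMss=8 wwEEMmSs=16 wwEEMmss=16 wwEEmmSs=8 wwEEmmss=8 wwEeMMSs=8 wwEeMMss=8 wwEeMmSs=16 wwEeMmss=16 wwEemmSs=8 wwEemmss=8
wwEEMMss hits 8/256; gcd=8; 8÷8/256÷8 = 1/32

P(wwEEMMss) = 1/32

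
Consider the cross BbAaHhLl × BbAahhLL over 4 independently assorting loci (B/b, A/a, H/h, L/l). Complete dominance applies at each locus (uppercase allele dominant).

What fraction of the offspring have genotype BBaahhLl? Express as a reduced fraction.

BbAaHhLl gametes: BAHL×1, BAHl×1, BAhL×1, BAhl×1, BaHL×1, BaHl×1, BahL×1, Bahl×1, bAHL×1, bAHl×1, bAhL×1, bAhl×1, baHL×1, baHl×1, bahL×1, bahl×1
BbAahhLL gametes: BAhL×4, BahL×4, bAhL×4, bahL×4
BbAaHhLl×BbAahhLL grid (16·16=256): BBAAHhLL=4 BBAAHhLl=4 BBAAhhLL=4 BBAAhhLl=4 BBAaHhLL=8 BBAaHhLl=8 BBAahhLL=8 BBAahhLl=8 BBaaHhLL=4 BBaaHhLl=4 BBaahhLL=4 BBaahhLl=4 BbAAHhLL=8 BbAAHhLl=8 BbAAhhLL=8 BbAAhhLl=8 BbAaHhLL=16 BbAaHhLl=16 BbAahhLL=16 BbAahhLl=16 BbaaHhLL=8 BbaaHhLl=8 BbaahhLL=8 BbaahhLl=8 bbAAHhLL=4 bbAAHhLl=4 bbAAhhLL=4 bbAAhhLl=4 bbAaHhLL=8 bbAaHhLl=8 bbAahhLL=8 bbAahhLl=8 bbaaHhLL=4 bbaaHhLl=4 bbaahhLL=4 bbaahhLl=4
BBaahhLl hits 4/256; gcd=4; 4÷4/256÷4 = 1/64

P(BBaahhLl) = 1/64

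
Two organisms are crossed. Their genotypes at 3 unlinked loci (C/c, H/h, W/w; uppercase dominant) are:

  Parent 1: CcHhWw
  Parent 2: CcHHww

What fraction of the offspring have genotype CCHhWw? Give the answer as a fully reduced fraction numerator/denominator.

P(CCHhWw) = 1/16

CcHhWw gametes: CHW×1, CHw×1, ChW×1, Chw×1, cHW×1, cHw×1, chW×1, chw×1
CcHHww gametes: CHw×4, cHw×4
CcHhWw×CcHHww grid (8·8=64): CCHHWw=4 CCHHww=4 CCHhWw=4 CCHhww=4 CcHHWw=8 CcHHww=8 CcHhWw=8 CcHhww=8 ccHHWw=4 ccHHww=4 ccHhWw=4 ccHhww=4
CCHhWw hits 4/64; gcd=4; 4÷4/64÷4 = 1/16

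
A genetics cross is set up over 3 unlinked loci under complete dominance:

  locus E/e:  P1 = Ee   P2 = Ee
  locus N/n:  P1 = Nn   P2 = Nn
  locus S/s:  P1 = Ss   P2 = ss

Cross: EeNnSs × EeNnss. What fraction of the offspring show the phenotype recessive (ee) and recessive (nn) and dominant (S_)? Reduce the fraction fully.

EeNnSs gametes: ENS×1, ENs×1, EnS×1, Ens×1, eNS×1, eNs×1, enS×1, ens×1
EeNnss gametes: ENs×2, Ens×2, eNs×2, ens×2
EeNnSs×EeNnss grid (8·8=64): EENNSs=2 EENNss=2 EENnSs=4 EENnss=4 EEnnSs=2 EEnnss=2 EeNNSs=4 EeNNss=4 EeNnSs=8 EeNnss=8 EennSs=4 Eennss=4 eeNNSs=2 eeNNss=2 eeNnSs=4 eeNnss=4 eennSs=2 eennss=2
ee nn S_ hits 2/64; gcd=2; 2÷2/64÷2 = 1/32

P(ee nn S_) = 1/32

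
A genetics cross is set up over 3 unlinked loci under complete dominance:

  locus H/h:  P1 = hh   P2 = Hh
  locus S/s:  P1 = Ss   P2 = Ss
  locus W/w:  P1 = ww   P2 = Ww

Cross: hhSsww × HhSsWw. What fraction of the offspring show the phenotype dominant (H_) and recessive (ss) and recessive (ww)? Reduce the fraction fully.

P(H_ ss ww) = 1/16

hhSsww gametes: hSw×4, hsw×4
HhSsWw gametes: HSW×1, HSw×1, HsW×1, Hsw×1, hSW×1, hSw×1, hsW×1, hsw×1
hhSsww×HhSsWw grid (8·8=64): HhSSWw=4 HhSSww=4 HhSsWw=8 HhSsww=8 HhssWw=4 Hhssww=4 hhSSWw=4 hhSSww=4 hhSsWw=8 hhSsww=8 hhssWw=4 hhssww=4
H_ ss ww hits 4/64; gcd=4; 4÷4/64÷4 = 1/16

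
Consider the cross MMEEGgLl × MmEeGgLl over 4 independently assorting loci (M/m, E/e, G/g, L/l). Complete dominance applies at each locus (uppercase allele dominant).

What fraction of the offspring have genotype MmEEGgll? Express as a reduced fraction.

P(MmEEGgll) = 1/32

MMEEGgLl gametes: MEGL×4, MEGl×4, MEgL×4, MEgl×4
MmEeGgLl gametes: MEGL×1, MEGl×1, MEgL×1, MEgl×1, MeGL×1, MeGl×1, MegL×1, Megl×1, mEGL×1, mEGl×1, mEgL×1, mEgl×1, meGL×1, meGl×1, megL×1, megl×1
MMEEGgLl×MmEeGgLl grid (16·16=256): MMEEGGLL=4 MMEEGGLl=8 MMEEGGll=4 MMEEGgLL=8 MMEEGgLl=16 MMEEGgll=8 MMEEggLL=4 MMEEggLl=8 MMEEggll=4 MMEeGGLL=4 MMEeGGLl=8 MMEeGGll=4 MMEeGgLL=8 MMEeGgLl=16 MMEeGgll=8 MMEeggLL=4 MMEeggLl=8 MMEeggll=4 MmEEGGLL=4 MmEEGGLl=8 MmEEGGll=4 MmEEGgLL=8 MmEEGgLl=16 MmEEGgll=8 MmEEggLL=4 MmEEggLl=8 MmEEggll=4 MmEeGGLL=4 MmEeGGLl=8 MmEeGGll=4 MmEeGgLL=8 MmEeGgLl=16 MmEeGgll=8 MmEeggLL=4 MmEeggLl=8 MmEeggll=4
MmEEGgll hits 8/256; gcd=8; 8÷8/256÷8 = 1/32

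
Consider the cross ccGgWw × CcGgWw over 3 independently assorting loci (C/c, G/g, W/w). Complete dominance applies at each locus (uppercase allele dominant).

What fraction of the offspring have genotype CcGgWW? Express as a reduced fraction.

ccGgWw gametes: cGW×2, cGw×2, cgW×2, cgw×2
CcGgWw gametes: CGW×1, CGw×1, CgW×1, Cgw×1, cGW×1, cGw×1, cgW×1, cgw×1
ccGgWw×CcGgWw grid (8·8=64): CcGGWW=2 CcGGWw=4 CcGGww=2 CcGgWW=4 CcGgWw=8 CcGgww=4 CcggWW=2 CcggWw=4 Ccggww=2 ccGGWW=2 ccGGWw=4 ccGGww=2 ccGgWW=4 ccGgWw=8 ccGgww=4 ccggWW=2 ccggWw=4 ccggww=2
CcGgWW hits 4/64; gcd=4; 4÷4/64÷4 = 1/16

P(CcGgWW) = 1/16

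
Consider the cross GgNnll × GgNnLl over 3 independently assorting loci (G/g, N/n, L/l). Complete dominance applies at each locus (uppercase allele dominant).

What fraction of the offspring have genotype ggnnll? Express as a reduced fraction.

GgNnll gametes: GNl×2, Gnl×2, gNl×2, gnl×2
GgNnLl gametes: GNL×1, GNl×1, GnL×1, Gnl×1, gNL×1, gNl×1, gnL×1, gnl×1
GgNnll×GgNnLl grid (8·8=64): GGNNLl=2 GGNNll=2 GGNnLl=4 GGNnll=4 GGnnLl=2 GGnnll=2 GgNNLl=4 GgNNll=4 GgNnLl=8 GgNnll=8 GgnnLl=4 Ggnnll=4 ggNNLl=2 ggNNll=2 ggNnLl=4 ggNnll=4 ggnnLl=2 ggnnll=2
ggnnll hits 2/64; gcd=2; 2÷2/64÷2 = 1/32

P(ggnnll) = 1/32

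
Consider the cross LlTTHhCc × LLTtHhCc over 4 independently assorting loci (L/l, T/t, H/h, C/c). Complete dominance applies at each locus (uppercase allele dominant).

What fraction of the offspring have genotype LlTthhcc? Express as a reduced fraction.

LlTTHhCc gametes: LTHC×2, LTHc×2, LThC×2, LThc×2, lTHC×2, lTHc×2, lThC×2, lThc×2
LLTtHhCc gametes: LTHC×2, LTHc×2, LThC×2, LThc×2, LtHC×2, LtHc×2, LthC×2, Lthc×2
LlTTHhCc×LLTtHhCc grid (16·16=256): LLTTHHCC=4 LLTTHHCc=8 LLTTHHcc=4 LLTTHhCC=8 LLTTHhCc=16 LLTTHhcc=8 LLTThhCC=4 LLTThhCc=8 LLTThhcc=4 LLTtHHCC=4 LLTtHHCc=8 LLTtHHcc=4 LLTtHhCC=8 LLTtHhCc=16 LLTtHhcc=8 LLTthhCC=4 LLTthhCc=8 LLTthhcc=4 LlTTHHCC=4 LlTTHHCc=8 LlTTHHcc=4 LlTTHhCC=8 LlTTHhCc=16 LlTTHhcc=8 LlTThhCC=4 LlTThhCc=8 LlTThhcc=4 LlTtHHCC=4 LlTtHHCc=8 LlTtHHcc=4 LlTtHhCC=8 LlTtHhCc=16 LlTtHhcc=8 LlTthhCC=4 LlTthhCc=8 LlTthhcc=4
LlTthhcc hits 4/256; gcd=4; 4÷4/256÷4 = 1/64

P(LlTthhcc) = 1/64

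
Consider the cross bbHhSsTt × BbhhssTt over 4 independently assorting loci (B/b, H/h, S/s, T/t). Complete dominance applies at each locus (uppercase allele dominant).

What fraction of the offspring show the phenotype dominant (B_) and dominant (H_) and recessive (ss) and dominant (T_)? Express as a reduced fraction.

bbHhSsTt gametes: bHST×2, bHSt×2, bHsT×2, bHst×2, bhST×2, bhSt×2, bhsT×2, bhst×2
BbhhssTt gametes: BhsT×4, Bhst×4, bhsT×4, bhst×4
bbHhSsTt×BbhhssTt grid (16·16=256): BbHhSsTT=8 BbHhSsTt=16 BbHhSstt=8 BbHhssTT=8 BbHhssTt=16 BbHhsstt=8 BbhhSsTT=8 BbhhSsTt=16 BbhhSstt=8 BbhhssTT=8 BbhhssTt=16 Bbhhsstt=8 bbHhSsTT=8 bbHhSsTt=16 bbHhSstt=8 bbHhssTT=8 bbHhssTt=16 bbHhsstt=8 bbhhSsTT=8 bbhhSsTt=16 bbhhSstt=8 bbhhssTT=8 bbhhssTt=16 bbhhsstt=8
B_ H_ ss T_ hits 24/256; gcd=8; 24÷8/256÷8 = 3/32

P(B_ H_ ss T_) = 3/32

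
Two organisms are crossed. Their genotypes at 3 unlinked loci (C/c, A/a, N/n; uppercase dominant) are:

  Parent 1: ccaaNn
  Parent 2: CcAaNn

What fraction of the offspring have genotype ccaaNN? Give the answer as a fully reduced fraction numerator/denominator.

P(ccaaNN) = 1/16

ccaaNn gametes: caN×4, can×4
CcAaNn gametes: CAN×1, CAn×1, CaN×1, Can×1, cAN×1, cAn×1, caN×1, can×1
ccaaNn×CcAaNn grid (8·8=64): CcAaNN=4 CcAaNn=8 CcAann=4 CcaaNN=4 CcaaNn=8 Ccaann=4 ccAaNN=4 ccAaNn=8 ccAann=4 ccaaNN=4 ccaaNn=8 ccaann=4
ccaaNN hits 4/64; gcd=4; 4÷4/64÷4 = 1/16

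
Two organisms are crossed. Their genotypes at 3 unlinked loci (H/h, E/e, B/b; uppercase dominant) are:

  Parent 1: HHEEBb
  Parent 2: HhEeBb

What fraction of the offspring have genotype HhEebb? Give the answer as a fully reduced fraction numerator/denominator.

HHEEBb gametes: HEB×4, HEb×4
HhEeBb gametes: HEB×1, HEb×1, HeB×1, Heb×1, hEB×1, hEb×1, heB×1, heb×1
HHEEBb×HhEeBb grid (8·8=64): HHEEBB=4 HHEEBb=8 HHEEbb=4 HHEeBB=4 HHEeBb=8 HHEebb=4 HhEEBB=4 HhEEBb=8 HhEEbb=4 HhEeBB=4 HhEeBb=8 HhEebb=4
HhEebb hits 4/64; gcd=4; 4÷4/64÷4 = 1/16

P(HhEebb) = 1/16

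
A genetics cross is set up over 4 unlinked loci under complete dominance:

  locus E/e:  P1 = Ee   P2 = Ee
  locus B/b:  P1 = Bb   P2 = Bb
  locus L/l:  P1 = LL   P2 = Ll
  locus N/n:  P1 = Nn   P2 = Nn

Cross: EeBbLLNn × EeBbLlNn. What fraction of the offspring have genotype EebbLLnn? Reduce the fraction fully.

P(EebbLLnn) = 1/64

EeBbLLNn gametes: EBLN×2, EBLn×2, EbLN×2, EbLn×2, eBLN×2, eBLn×2, ebLN×2, ebLn×2
EeBbLlNn gametes: EBLN×1, EBLn×1, EBlN×1, EBln×1, EbLN×1, EbLn×1, EblN×1, Ebln×1, eBLN×1, eBLn×1, eBlN×1, eBln×1, ebLN×1, ebLn×1, eblN×1, ebln×1
EeBbLLNn×EeBbLlNn grid (16·16=256): EEBBLLNN=2 EEBBLLNn=4 EEBBLLnn=2 EEBBLlNN=2 EEBBLlNn=4 EEBBLlnn=2 EEBbLLNN=4 EEBbLLNn=8 EEBbLLnn=4 EEBbLlNN=4 EEBbLlNn=8 EEBbLlnn=4 EEbbLLNN=2 EEbbLLNn=4 EEbbLLnn=2 EEbbLlNN=2 EEbbLlNn=4 EEbbLlnn=2 EeBBLLNN=4 EeBBLLNn=8 EeBBLLnn=4 EeBBLlNN=4 EeBBLlNn=8 EeBBLlnn=4 EeBbLLNN=8 EeBbLLNn=16 EeBbLLnn=8 EeBbLlNN=8 EeBbLlNn=16 EeBbLlnn=8 EebbLLNN=4 EebbLLNn=8 EebbLLnn=4 EebbLlNN=4 EebbLlNn=8 EebbLlnn=4 eeBBLLNN=2 eeBBLLNn=4 eeBBLLnn=2 eeBBLlNN=2 eeBBLlNn=4 eeBBLlnn=2 eeBbLLNN=4 eeBbLLNn=8 eeBbLLnn=4 eeBbLlNN=4 eeBbLlNn=8 eeBbLlnn=4 eebbLLNN=2 eebbLLNn=4 eebbLLnn=2 eebbLlNN=2 eebbLlNn=4 eebbLlnn=2
EebbLLnn hits 4/256; gcd=4; 4÷4/256÷4 = 1/64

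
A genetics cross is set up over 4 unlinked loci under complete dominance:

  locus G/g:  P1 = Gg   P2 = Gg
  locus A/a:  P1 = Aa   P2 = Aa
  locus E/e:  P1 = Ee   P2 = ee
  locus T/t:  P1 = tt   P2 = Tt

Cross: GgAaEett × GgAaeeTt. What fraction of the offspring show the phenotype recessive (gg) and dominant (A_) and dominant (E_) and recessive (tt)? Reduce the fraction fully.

GgAaEett gametes: GAEt×2, GAet×2, GaEt×2, Gaet×2, gAEt×2, gAet×2, gaEt×2, gaet×2
GgAaeeTt gametes: GAeT×2, GAet×2, GaeT×2, Gaet×2, gAeT×2, gAet×2, gaeT×2, gaet×2
GgAaEett×GgAaeeTt grid (16·16=256): GGAAEeTt=4 GGAAEett=4 GGAAeeTt=4 GGAAeett=4 GGAaEeTt=8 GGAaEett=8 GGAaeeTt=8 GGAaeett=8 GGaaEeTt=4 GGaaEett=4 GGaaeeTt=4 GGaaeett=4 GgAAEeTt=8 GgAAEett=8 GgAAeeTt=8 GgAAeett=8 GgAaEeTt=16 GgAaEett=16 GgAaeeTt=16 GgAaeett=16 GgaaEeTt=8 GgaaEett=8 GgaaeeTt=8 Ggaaeett=8 ggAAEeTt=4 ggAAEett=4 ggAAeeTt=4 ggAAeett=4 ggAaEeTt=8 ggAaEett=8 ggAaeeTt=8 ggAaeett=8 ggaaEeTt=4 ggaaEett=4 ggaaeeTt=4 ggaaeett=4
gg A_ E_ tt hits 12/256; gcd=4; 12÷4/256÷4 = 3/64

P(gg A_ E_ tt) = 3/64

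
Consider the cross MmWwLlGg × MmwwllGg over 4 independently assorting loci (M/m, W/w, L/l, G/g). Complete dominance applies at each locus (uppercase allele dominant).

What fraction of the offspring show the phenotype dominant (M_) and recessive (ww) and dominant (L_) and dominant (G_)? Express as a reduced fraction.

P(M_ ww L_ G_) = 9/64

MmWwLlGg gametes: MWLG×1, MWLg×1, MWlG×1, MWlg×1, MwLG×1, MwLg×1, MwlG×1, Mwlg×1, mWLG×1, mWLg×1, mWlG×1, mWlg×1, mwLG×1, mwLg×1, mwlG×1, mwlg×1
MmwwllGg gametes: MwlG×4, Mwlg×4, mwlG×4, mwlg×4
MmWwLlGg×MmwwllGg grid (16·16=256): MMWwLlGG=4 MMWwLlGg=8 MMWwLlgg=4 MMWwllGG=4 MMWwllGg=8 MMWwllgg=4 MMwwLlGG=4 MMwwLlGg=8 MMwwLlgg=4 MMwwllGG=4 MMwwllGg=8 MMwwllgg=4 MmWwLlGG=8 MmWwLlGg=16 MmWwLlgg=8 MmWwllGG=8 MmWwllGg=16 MmWwllgg=8 MmwwLlGG=8 MmwwLlGg=16 MmwwLlgg=8 MmwwllGG=8 MmwwllGg=16 Mmwwllgg=8 mmWwLlGG=4 mmWwLlGg=8 mmWwLlgg=4 mmWwllGG=4 mmWwllGg=8 mmWwllgg=4 mmwwLlGG=4 mmwwLlGg=8 mmwwLlgg=4 mmwwllGG=4 mmwwllGg=8 mmwwllgg=4
M_ ww L_ G_ hits 36/256; gcd=4; 36÷4/256÷4 = 9/64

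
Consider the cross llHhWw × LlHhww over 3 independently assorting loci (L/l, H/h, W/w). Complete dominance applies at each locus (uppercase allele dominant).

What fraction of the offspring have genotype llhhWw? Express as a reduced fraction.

llHhWw gametes: lHW×2, lHw×2, lhW×2, lhw×2
LlHhww gametes: LHw×2, Lhw×2, lHw×2, lhw×2
llHhWw×LlHhww grid (8·8=64): LlHHWw=4 LlHHww=4 LlHhWw=8 LlHhww=8 LlhhWw=4 Llhhww=4 llHHWw=4 llHHww=4 llHhWw=8 llHhww=8 llhhWw=4 llhhww=4
llhhWw hits 4/64; gcd=4; 4÷4/64÷4 = 1/16

P(llhhWw) = 1/16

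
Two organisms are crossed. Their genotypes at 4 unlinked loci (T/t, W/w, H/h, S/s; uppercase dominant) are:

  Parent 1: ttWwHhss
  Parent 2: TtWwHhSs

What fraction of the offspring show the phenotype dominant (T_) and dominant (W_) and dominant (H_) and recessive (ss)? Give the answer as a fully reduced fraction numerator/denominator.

ttWwHhss gametes: tWHs×4, tWhs×4, twHs×4, twhs×4
TtWwHhSs gametes: TWHS×1, TWHs×1, TWhS×1, TWhs×1, TwHS×1, TwHs×1, TwhS×1, Twhs×1, tWHS×1, tWHs×1, tWhS×1, tWhs×1, twHS×1, twHs×1, twhS×1, twhs×1
ttWwHhss×TtWwHhSs grid (16·16=256): TtWWHHSs=4 TtWWHHss=4 TtWWHhSs=8 TtWWHhss=8 TtWWhhSs=4 TtWWhhss=4 TtWwHHSs=8 TtWwHHss=8 TtWwHhSs=16 TtWwHhss=16 TtWwhhSs=8 TtWwhhss=8 TtwwHHSs=4 TtwwHHss=4 TtwwHhSs=8 TtwwHhss=8 TtwwhhSs=4 Ttwwhhss=4 ttWWHHSs=4 ttWWHHss=4 ttWWHhSs=8 ttWWHhss=8 ttWWhhSs=4 ttWWhhss=4 ttWwHHSs=8 ttWwHHss=8 ttWwHhSs=16 ttWwHhss=16 ttWwhhSs=8 ttWwhhss=8 ttwwHHSs=4 ttwwHHss=4 ttwwHhSs=8 ttwwHhss=8 ttwwhhSs=4 ttwwhhss=4
T_ W_ H_ ss hits 36/256; gcd=4; 36÷4/256÷4 = 9/64

P(T_ W_ H_ ss) = 9/64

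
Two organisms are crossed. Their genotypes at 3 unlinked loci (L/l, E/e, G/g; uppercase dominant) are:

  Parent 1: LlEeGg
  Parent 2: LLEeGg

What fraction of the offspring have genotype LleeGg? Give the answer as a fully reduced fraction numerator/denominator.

P(LleeGg) = 1/16

LlEeGg gametes: LEG×1, LEg×1, LeG×1, Leg×1, lEG×1, lEg×1, leG×1, leg×1
LLEeGg gametes: LEG×2, LEg×2, LeG×2, Leg×2
LlEeGg×LLEeGg grid (8·8=64): LLEEGG=2 LLEEGg=4 LLEEgg=2 LLEeGG=4 LLEeGg=8 LLEegg=4 LLeeGG=2 LLeeGg=4 LLeegg=2 LlEEGG=2 LlEEGg=4 LlEEgg=2 LlEeGG=4 LlEeGg=8 LlEegg=4 LleeGG=2 LleeGg=4 Lleegg=2
LleeGg hits 4/64; gcd=4; 4÷4/64÷4 = 1/16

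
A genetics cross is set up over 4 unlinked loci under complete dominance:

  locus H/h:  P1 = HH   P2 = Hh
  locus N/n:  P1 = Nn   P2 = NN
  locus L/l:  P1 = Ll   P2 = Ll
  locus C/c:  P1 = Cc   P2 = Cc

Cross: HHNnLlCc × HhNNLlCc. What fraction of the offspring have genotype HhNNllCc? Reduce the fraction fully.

HHNnLlCc gametes: HNLC×2, HNLc×2, HNlC×2, HNlc×2, HnLC×2, HnLc×2, HnlC×2, Hnlc×2
HhNNLlCc gametes: HNLC×2, HNLc×2, HNlC×2, HNlc×2, hNLC×2, hNLc×2, hNlC×2, hNlc×2
HHNnLlCc×HhNNLlCc grid (16·16=256): HHNNLLCC=4 HHNNLLCc=8 HHNNLLcc=4 HHNNLlCC=8 HHNNLlCc=16 HHNNLlcc=8 HHNNllCC=4 HHNNllCc=8 HHNNllcc=4 HHNnLLCC=4 HHNnLLCc=8 HHNnLLcc=4 HHNnLlCC=8 HHNnLlCc=16 HHNnLlcc=8 HHNnllCC=4 HHNnllCc=8 HHNnllcc=4 HhNNLLCC=4 HhNNLLCc=8 HhNNLLcc=4 HhNNLlCC=8 HhNNLlCc=16 HhNNLlcc=8 HhNNllCC=4 HhNNllCc=8 HhNNllcc=4 HhNnLLCC=4 HhNnLLCc=8 HhNnLLcc=4 HhNnLlCC=8 HhNnLlCc=16 HhNnLlcc=8 HhNnllCC=4 HhNnllCc=8 HhNnllcc=4
HhNNllCc hits 8/256; gcd=8; 8÷8/256÷8 = 1/32

P(HhNNllCc) = 1/32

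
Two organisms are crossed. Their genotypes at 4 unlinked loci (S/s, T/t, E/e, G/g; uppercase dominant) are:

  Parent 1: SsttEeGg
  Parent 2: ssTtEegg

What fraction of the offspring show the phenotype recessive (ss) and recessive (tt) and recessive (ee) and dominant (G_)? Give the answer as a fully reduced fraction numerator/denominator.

SsttEeGg gametes: StEG×2, StEg×2, SteG×2, Steg×2, stEG×2, stEg×2, steG×2, steg×2
ssTtEegg gametes: sTEg×4, sTeg×4, stEg×4, steg×4
SsttEeGg×ssTtEegg grid (16·16=256): SsTtEEGg=8 SsTtEEgg=8 SsTtEeGg=16 SsTtEegg=16 SsTteeGg=8 SsTteegg=8 SsttEEGg=8 SsttEEgg=8 SsttEeGg=16 SsttEegg=16 SstteeGg=8 Sstteegg=8 ssTtEEGg=8 ssTtEEgg=8 ssTtEeGg=16 ssTtEegg=16 ssTteeGg=8 ssTteegg=8 ssttEEGg=8 ssttEEgg=8 ssttEeGg=16 ssttEegg=16 sstteeGg=8 sstteegg=8
ss tt ee G_ hits 8/256; gcd=8; 8÷8/256÷8 = 1/32

P(ss tt ee G_) = 1/32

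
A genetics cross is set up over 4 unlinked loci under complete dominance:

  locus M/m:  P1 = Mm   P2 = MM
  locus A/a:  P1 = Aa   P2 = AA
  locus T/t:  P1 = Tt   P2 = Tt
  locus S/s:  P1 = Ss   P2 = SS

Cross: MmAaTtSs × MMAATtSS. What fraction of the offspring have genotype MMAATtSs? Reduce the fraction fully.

MmAaTtSs gametes: MATS×1, MATs×1, MAtS×1, MAts×1, MaTS×1, MaTs×1, MatS×1, Mats×1, mATS×1, mATs×1, mAtS×1, mAts×1, maTS×1, maTs×1, matS×1, mats×1
MMAATtSS gametes: MATS×8, MAtS×8
MmAaTtSs×MMAATtSS grid (16·16=256): MMAATTSS=8 MMAATTSs=8 MMAATtSS=16 MMAATtSs=16 MMAAttSS=8 MMAAttSs=8 MMAaTTSS=8 MMAaTTSs=8 MMAaTtSS=16 MMAaTtSs=16 MMAattSS=8 MMAattSs=8 MmAATTSS=8 MmAATTSs=8 MmAATtSS=16 MmAATtSs=16 MmAAttSS=8 MmAAttSs=8 MmAaTTSS=8 MmAaTTSs=8 MmAaTtSS=16 MmAaTtSs=16 MmAattSS=8 MmAattSs=8
MMAATtSs hits 16/256; gcd=16; 16÷16/256÷16 = 1/16

P(MMAATtSs) = 1/16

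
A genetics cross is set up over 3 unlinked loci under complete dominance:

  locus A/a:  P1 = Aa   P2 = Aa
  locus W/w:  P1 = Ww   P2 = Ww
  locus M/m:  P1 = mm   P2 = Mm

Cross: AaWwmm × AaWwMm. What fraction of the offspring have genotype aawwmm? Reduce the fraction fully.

P(aawwmm) = 1/32

AaWwmm gametes: AWm×2, Awm×2, aWm×2, awm×2
AaWwMm gametes: AWM×1, AWm×1, AwM×1, Awm×1, aWM×1, aWm×1, awM×1, awm×1
AaWwmm×AaWwMm grid (8·8=64): AAWWMm=2 AAWWmm=2 AAWwMm=4 AAWwmm=4 AAwwMm=2 AAwwmm=2 AaWWMm=4 AaWWmm=4 AaWwMm=8 AaWwmm=8 AawwMm=4 Aawwmm=4 aaWWMm=2 aaWWmm=2 aaWwMm=4 aaWwmm=4 aawwMm=2 aawwmm=2
aawwmm hits 2/64; gcd=2; 2÷2/64÷2 = 1/32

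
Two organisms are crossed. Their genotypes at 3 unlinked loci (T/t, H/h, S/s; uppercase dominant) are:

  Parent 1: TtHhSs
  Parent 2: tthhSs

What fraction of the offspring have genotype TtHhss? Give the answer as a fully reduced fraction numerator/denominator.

TtHhSs gametes: THS×1, THs×1, ThS×1, Ths×1, tHS×1, tHs×1, thS×1, ths×1
tthhSs gametes: thS×4, ths×4
TtHhSs×tthhSs grid (8·8=64): TtHhSS=4 TtHhSs=8 TtHhss=4 TthhSS=4 TthhSs=8 Tthhss=4 ttHhSS=4 ttHhSs=8 ttHhss=4 tthhSS=4 tthhSs=8 tthhss=4
TtHhss hits 4/64; gcd=4; 4÷4/64÷4 = 1/16

P(TtHhss) = 1/16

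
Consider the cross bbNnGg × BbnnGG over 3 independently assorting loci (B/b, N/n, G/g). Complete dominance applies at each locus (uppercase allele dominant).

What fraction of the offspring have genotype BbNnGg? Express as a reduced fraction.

bbNnGg gametes: bNG×2, bNg×2, bnG×2, bng×2
BbnnGG gametes: BnG×4, bnG×4
bbNnGg×BbnnGG grid (8·8=64): BbNnGG=8 BbNnGg=8 BbnnGG=8 BbnnGg=8 bbNnGG=8 bbNnGg=8 bbnnGG=8 bbnnGg=8
BbNnGg hits 8/64; gcd=8; 8÷8/64÷8 = 1/8

P(BbNnGg) = 1/8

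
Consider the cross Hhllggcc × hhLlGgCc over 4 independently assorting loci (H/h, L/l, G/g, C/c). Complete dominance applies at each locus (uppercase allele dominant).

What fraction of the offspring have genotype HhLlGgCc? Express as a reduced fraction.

Hhllggcc gametes: Hlgc×8, hlgc×8
hhLlGgCc gametes: hLGC×2, hLGc×2, hLgC×2, hLgc×2, hlGC×2, hlGc×2, hlgC×2, hlgc×2
Hhllggcc×hhLlGgCc grid (16·16=256): HhLlGgCc=16 HhLlGgcc=16 HhLlggCc=16 HhLlggcc=16 HhllGgCc=16 HhllGgcc=16 HhllggCc=16 Hhllggcc=16 hhLlGgCc=16 hhLlGgcc=16 hhLlggCc=16 hhLlggcc=16 hhllGgCc=16 hhllGgcc=16 hhllggCc=16 hhllggcc=16
HhLlGgCc hits 16/256; gcd=16; 16÷16/256÷16 = 1/16

P(HhLlGgCc) = 1/16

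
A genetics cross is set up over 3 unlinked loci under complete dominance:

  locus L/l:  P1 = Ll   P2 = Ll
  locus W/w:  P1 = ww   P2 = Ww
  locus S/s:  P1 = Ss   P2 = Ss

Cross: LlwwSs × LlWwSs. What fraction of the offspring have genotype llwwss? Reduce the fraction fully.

LlwwSs gametes: LwS×2, Lws×2, lwS×2, lws×2
LlWwSs gametes: LWS×1, LWs×1, LwS×1, Lws×1, lWS×1, lWs×1, lwS×1, lws×1
LlwwSs×LlWwSs grid (8·8=64): LLWwSS=2 LLWwSs=4 LLWwss=2 LLwwSS=2 LLwwSs=4 LLwwss=2 LlWwSS=4 LlWwSs=8 LlWwss=4 LlwwSS=4 LlwwSs=8 Llwwss=4 llWwSS=2 llWwSs=4 llWwss=2 llwwSS=2 llwwSs=4 llwwss=2
llwwss hits 2/64; gcd=2; 2÷2/64÷2 = 1/32

P(llwwss) = 1/32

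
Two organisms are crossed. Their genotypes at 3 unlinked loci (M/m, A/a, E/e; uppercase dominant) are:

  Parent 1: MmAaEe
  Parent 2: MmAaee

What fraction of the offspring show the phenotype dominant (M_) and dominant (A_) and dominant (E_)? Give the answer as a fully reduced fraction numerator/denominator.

P(M_ A_ E_) = 9/32

MmAaEe gametes: MAE×1, MAe×1, MaE×1, Mae×1, mAE×1, mAe×1, maE×1, mae×1
MmAaee gametes: MAe×2, Mae×2, mAe×2, mae×2
MmAaEe×MmAaee grid (8·8=64): MMAAEe=2 MMAAee=2 MMAaEe=4 MMAaee=4 MMaaEe=2 MMaaee=2 MmAAEe=4 MmAAee=4 MmAaEe=8 MmAaee=8 MmaaEe=4 Mmaaee=4 mmAAEe=2 mmAAee=2 mmAaEe=4 mmAaee=4 mmaaEe=2 mmaaee=2
M_ A_ E_ hits 18/64; gcd=2; 18÷2/64÷2 = 9/32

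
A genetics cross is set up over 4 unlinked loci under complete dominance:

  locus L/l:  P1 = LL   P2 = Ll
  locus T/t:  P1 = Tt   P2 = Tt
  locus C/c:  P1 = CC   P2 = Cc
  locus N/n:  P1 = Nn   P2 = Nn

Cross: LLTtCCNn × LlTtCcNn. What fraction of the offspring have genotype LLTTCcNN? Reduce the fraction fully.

P(LLTTCcNN) = 1/64

LLTtCCNn gametes: LTCN×4, LTCn×4, LtCN×4, LtCn×4
LlTtCcNn gametes: LTCN×1, LTCn×1, LTcN×1, LTcn×1, LtCN×1, LtCn×1, LtcN×1, Ltcn×1, lTCN×1, lTCn×1, lTcN×1, lTcn×1, ltCN×1, ltCn×1, ltcN×1, ltcn×1
LLTtCCNn×LlTtCcNn grid (16·16=256): LLTTCCNN=4 LLTTCCNn=8 LLTTCCnn=4 LLTTCcNN=4 LLTTCcNn=8 LLTTCcnn=4 LLTtCCNN=8 LLTtCCNn=16 LLTtCCnn=8 LLTtCcNN=8 LLTtCcNn=16 LLTtCcnn=8 LLttCCNN=4 LLttCCNn=8 LLttCCnn=4 LLttCcNN=4 LLttCcNn=8 LLttCcnn=4 LlTTCCNN=4 LlTTCCNn=8 LlTTCCnn=4 LlTTCcNN=4 LlTTCcNn=8 LlTTCcnn=4 LlTtCCNN=8 LlTtCCNn=16 LlTtCCnn=8 LlTtCcNN=8 LlTtCcNn=16 LlTtCcnn=8 LlttCCNN=4 LlttCCNn=8 LlttCCnn=4 LlttCcNN=4 LlttCcNn=8 LlttCcnn=4
LLTTCcNN hits 4/256; gcd=4; 4÷4/256÷4 = 1/64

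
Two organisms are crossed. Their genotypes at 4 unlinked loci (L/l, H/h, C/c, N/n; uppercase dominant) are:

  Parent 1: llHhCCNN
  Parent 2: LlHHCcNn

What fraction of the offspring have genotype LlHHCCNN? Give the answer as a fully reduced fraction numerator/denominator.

llHhCCNN gametes: lHCN×8, lhCN×8
LlHHCcNn gametes: LHCN×2, LHCn×2, LHcN×2, LHcn×2, lHCN×2, lHCn×2, lHcN×2, lHcn×2
llHhCCNN×LlHHCcNn grid (16·16=256): LlHHCCNN=16 LlHHCCNn=16 LlHHCcNN=16 LlHHCcNn=16 LlHhCCNN=16 LlHhCCNn=16 LlHhCcNN=16 LlHhCcNn=16 llHHCCNN=16 llHHCCNn=16 llHHCcNN=16 llHHCcNn=16 llHhCCNN=16 llHhCCNn=16 llHhCcNN=16 llHhCcNn=16
LlHHCCNN hits 16/256; gcd=16; 16÷16/256÷16 = 1/16

P(LlHHCCNN) = 1/16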